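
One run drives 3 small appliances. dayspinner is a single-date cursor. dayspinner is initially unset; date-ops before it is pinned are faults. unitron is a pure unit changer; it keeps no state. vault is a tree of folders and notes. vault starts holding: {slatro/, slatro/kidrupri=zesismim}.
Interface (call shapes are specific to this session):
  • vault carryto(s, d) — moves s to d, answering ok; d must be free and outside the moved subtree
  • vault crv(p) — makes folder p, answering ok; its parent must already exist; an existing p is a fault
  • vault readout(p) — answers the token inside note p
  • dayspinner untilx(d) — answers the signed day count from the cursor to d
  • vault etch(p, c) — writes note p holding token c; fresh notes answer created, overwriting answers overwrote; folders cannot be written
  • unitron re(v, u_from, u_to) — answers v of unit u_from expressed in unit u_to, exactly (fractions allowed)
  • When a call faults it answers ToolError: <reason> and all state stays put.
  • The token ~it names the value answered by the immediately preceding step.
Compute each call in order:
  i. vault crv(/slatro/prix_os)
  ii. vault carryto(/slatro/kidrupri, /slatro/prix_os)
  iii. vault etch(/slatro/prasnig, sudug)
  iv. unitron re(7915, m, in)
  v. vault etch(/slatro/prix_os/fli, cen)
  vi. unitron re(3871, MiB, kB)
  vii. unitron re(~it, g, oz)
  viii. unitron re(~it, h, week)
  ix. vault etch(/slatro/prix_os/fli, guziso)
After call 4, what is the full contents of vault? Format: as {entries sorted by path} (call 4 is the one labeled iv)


I use vault crv with p='/slatro/prix_os', → ok.
Now I run vault carryto with s='/slatro/kidrupri', d='/slatro/prix_os', — result: ToolError: exists.
Then vault etch with p='/slatro/prasnig', c='sudug', which returns created.
Next I call unitron re with v='7915', u_from='m', u_to='in', and get 39575000/127.
I invoke vault etch with p='/slatro/prix_os/fli', c='cen', and see created.
Now I run unitron re with v='3871', u_from='MiB', u_to='kB', and observe 507379712/125.
I run unitron re with v='~it', u_from='g', u_to='oz', — result: 927780044800/6479891.
I run unitron re with v='~it', u_from='h', u_to='week', → 16567500800/19439673.
I invoke vault etch with p='/slatro/prix_os/fli', c='guziso', and see overwrote.

Answer: {slatro/, slatro/kidrupri=zesismim, slatro/prasnig=sudug, slatro/prix_os/}


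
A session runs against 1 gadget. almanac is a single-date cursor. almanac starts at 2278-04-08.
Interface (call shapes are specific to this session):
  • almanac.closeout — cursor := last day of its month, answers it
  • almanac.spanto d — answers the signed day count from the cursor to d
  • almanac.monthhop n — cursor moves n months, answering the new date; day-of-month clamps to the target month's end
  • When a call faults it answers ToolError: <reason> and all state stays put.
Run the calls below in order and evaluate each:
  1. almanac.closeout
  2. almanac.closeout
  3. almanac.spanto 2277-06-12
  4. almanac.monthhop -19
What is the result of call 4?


-- 1. closeout() : 2278-04-30
-- 2. closeout() : 2278-04-30
-- 3. spanto(d='2277-06-12') : -322
-- 4. monthhop(n='-19') : 2276-09-30

Answer: 2276-09-30


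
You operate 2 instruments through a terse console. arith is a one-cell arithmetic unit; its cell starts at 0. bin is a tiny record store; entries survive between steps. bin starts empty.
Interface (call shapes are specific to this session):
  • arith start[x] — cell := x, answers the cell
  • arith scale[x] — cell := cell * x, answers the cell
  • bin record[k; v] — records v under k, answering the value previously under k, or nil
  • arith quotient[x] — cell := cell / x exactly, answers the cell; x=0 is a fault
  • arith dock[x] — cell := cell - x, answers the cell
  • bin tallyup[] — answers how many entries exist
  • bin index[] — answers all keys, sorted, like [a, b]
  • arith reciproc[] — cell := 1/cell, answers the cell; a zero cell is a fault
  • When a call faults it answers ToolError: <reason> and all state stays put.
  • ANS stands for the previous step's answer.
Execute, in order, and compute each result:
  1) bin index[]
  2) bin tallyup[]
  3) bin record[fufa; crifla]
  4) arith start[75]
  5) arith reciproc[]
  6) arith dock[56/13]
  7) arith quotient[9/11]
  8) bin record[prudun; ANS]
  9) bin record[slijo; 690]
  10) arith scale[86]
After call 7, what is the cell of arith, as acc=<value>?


I run bin index, — result: [].
I run bin tallyup(), and see 0.
I invoke bin record passing k: fufa, v: crifla: nil.
Calling arith start passing x: 75, giving 75.
Then arith reciproc, and observe 1/75.
Invoking arith dock passing x: 56/13, → -4187/975.
Next I call arith quotient passing x: 9/11: -46057/8775.
Now I run bin record passing k: prudun, v: ANS, → nil.
Then bin record passing k: slijo, v: 690, — result: nil.
I try arith scale passing x: 86, — result: -3960902/8775.

Answer: acc=-46057/8775


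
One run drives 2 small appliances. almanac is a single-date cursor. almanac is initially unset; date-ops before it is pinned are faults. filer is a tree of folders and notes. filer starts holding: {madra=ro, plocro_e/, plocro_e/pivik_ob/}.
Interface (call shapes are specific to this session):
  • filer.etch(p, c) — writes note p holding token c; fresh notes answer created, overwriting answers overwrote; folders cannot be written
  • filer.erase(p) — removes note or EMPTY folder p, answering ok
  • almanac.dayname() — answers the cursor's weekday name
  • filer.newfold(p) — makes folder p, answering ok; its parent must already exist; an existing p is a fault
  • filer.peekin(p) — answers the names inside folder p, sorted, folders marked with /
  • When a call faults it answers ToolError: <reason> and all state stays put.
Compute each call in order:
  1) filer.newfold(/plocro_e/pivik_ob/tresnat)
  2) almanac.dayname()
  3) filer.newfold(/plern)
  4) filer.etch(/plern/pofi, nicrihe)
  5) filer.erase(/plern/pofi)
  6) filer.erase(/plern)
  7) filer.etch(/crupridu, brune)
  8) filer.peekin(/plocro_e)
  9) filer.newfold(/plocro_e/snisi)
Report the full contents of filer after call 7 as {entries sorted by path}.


// 1. filer.newfold(p='/plocro_e/pivik_ob/tresnat') == ok
// 2. almanac.dayname() == ToolError: no date set
// 3. filer.newfold(p='/plern') == ok
// 4. filer.etch(p='/plern/pofi', c='nicrihe') == created
// 5. filer.erase(p='/plern/pofi') == ok
// 6. filer.erase(p='/plern') == ok
// 7. filer.etch(p='/crupridu', c='brune') == created
// 8. filer.peekin(p='/plocro_e') == [pivik_ob/]
// 9. filer.newfold(p='/plocro_e/snisi') == ok

Answer: {crupridu=brune, madra=ro, plocro_e/, plocro_e/pivik_ob/, plocro_e/pivik_ob/tresnat/}


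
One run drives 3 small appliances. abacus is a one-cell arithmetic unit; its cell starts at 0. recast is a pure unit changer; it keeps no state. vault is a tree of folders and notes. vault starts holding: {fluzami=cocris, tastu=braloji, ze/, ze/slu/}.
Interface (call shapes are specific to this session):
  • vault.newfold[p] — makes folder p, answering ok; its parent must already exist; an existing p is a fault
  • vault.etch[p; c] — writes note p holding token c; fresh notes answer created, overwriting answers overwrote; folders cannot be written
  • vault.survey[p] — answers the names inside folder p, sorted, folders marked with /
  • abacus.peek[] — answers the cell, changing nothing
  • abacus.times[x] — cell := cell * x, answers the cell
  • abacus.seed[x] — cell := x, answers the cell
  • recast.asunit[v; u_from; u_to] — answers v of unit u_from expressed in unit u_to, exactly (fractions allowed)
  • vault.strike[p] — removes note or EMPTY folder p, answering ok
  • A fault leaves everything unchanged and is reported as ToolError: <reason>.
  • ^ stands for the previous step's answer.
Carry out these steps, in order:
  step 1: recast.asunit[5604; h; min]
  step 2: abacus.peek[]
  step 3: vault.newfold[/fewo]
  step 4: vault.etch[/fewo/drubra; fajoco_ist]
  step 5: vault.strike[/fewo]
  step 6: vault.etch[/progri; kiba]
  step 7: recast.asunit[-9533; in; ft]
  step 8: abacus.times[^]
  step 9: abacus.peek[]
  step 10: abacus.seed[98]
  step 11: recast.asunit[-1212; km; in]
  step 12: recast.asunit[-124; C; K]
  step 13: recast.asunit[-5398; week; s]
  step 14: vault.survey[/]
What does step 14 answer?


→ recast.asunit(v: 5604, u_from: h, u_to: min)
← 336240
→ abacus.peek()
← 0
→ vault.newfold(p: /fewo)
← ok
→ vault.etch(p: /fewo/drubra, c: fajoco_ist)
← created
→ vault.strike(p: /fewo)
← ToolError: not empty
→ vault.etch(p: /progri, c: kiba)
← created
→ recast.asunit(v: -9533, u_from: in, u_to: ft)
← -9533/12
→ abacus.times(x: ^)
← 0
→ abacus.peek()
← 0
→ abacus.seed(x: 98)
← 98
→ recast.asunit(v: -1212, u_from: km, u_to: in)
← -6060000000/127
→ recast.asunit(v: -124, u_from: C, u_to: K)
← 2983/20
→ recast.asunit(v: -5398, u_from: week, u_to: s)
← -3264710400
→ vault.survey(p: /)
← [fewo/, fluzami, progri, tastu, ze/]

Answer: [fewo/, fluzami, progri, tastu, ze/]


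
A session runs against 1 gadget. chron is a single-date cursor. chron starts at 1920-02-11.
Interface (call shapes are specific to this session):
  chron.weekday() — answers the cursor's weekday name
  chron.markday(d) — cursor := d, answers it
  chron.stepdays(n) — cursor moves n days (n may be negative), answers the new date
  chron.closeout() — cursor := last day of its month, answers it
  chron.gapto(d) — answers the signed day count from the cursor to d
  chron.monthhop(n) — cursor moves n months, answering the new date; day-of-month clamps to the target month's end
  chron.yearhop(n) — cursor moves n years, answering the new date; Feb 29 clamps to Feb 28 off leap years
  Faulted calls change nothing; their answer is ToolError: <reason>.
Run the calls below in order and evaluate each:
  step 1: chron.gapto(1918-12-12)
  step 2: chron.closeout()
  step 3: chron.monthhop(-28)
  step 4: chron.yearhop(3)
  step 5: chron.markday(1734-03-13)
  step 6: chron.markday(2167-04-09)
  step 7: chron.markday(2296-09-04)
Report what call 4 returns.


I call gapto using 1918-12-12, and see -426.
Invoking closeout(), which returns 1920-02-29.
Invoking monthhop using -28, giving 1917-10-29.
I invoke yearhop using 3, and get 1920-10-29.
I invoke markday using 1734-03-13, giving 1734-03-13.
Using markday using 2167-04-09, → 2167-04-09.
I invoke markday using 2296-09-04, giving 2296-09-04.

Answer: 1920-10-29


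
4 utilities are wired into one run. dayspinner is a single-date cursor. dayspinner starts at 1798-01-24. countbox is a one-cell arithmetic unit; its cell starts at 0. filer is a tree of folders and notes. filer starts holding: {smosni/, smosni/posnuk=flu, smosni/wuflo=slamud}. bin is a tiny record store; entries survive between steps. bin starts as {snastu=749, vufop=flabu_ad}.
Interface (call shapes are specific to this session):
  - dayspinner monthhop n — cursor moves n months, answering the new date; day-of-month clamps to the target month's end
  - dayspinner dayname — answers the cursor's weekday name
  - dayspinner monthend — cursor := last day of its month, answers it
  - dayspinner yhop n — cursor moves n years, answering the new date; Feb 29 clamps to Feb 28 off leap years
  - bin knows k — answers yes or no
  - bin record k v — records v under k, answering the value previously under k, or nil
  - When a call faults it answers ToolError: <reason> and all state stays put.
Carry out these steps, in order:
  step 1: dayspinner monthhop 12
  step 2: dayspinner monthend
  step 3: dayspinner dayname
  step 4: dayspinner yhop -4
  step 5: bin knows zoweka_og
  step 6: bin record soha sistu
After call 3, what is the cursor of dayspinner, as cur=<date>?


Then dayspinner monthhop(n=12), — result: 1799-01-24.
Then dayspinner monthend, and observe 1799-01-31.
Calling dayspinner dayname, giving Thursday.
Using dayspinner yhop(n=-4), which returns 1795-01-31.
Calling bin knows(k=zoweka_og), and see no.
Now I run bin record(k=soha, v=sistu), and get nil.

Answer: cur=1799-01-31


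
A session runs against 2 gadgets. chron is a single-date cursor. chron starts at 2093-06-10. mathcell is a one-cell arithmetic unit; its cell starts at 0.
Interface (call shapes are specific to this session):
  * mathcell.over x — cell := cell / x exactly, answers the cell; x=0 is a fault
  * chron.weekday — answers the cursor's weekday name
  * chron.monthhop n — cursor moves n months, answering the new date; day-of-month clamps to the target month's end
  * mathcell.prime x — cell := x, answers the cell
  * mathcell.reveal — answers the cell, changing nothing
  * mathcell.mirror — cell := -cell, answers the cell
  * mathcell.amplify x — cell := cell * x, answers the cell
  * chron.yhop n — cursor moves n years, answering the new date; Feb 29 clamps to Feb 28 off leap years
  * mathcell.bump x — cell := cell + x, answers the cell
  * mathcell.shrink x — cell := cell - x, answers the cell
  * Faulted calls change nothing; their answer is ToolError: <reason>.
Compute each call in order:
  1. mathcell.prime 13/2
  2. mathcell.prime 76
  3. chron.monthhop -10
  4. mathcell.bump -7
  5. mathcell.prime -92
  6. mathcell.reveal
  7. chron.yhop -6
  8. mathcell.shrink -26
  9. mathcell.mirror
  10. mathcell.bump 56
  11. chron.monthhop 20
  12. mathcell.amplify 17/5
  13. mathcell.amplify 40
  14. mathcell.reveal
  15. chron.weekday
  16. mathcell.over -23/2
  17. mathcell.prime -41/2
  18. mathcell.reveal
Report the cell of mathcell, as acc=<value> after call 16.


-- 1. mathcell.prime(13/2) ~> 13/2
-- 2. mathcell.prime(76) ~> 76
-- 3. chron.monthhop(-10) ~> 2092-08-10
-- 4. mathcell.bump(-7) ~> 69
-- 5. mathcell.prime(-92) ~> -92
-- 6. mathcell.reveal() ~> -92
-- 7. chron.yhop(-6) ~> 2086-08-10
-- 8. mathcell.shrink(-26) ~> -66
-- 9. mathcell.mirror() ~> 66
-- 10. mathcell.bump(56) ~> 122
-- 11. chron.monthhop(20) ~> 2088-04-10
-- 12. mathcell.amplify(17/5) ~> 2074/5
-- 13. mathcell.amplify(40) ~> 16592
-- 14. mathcell.reveal() ~> 16592
-- 15. chron.weekday() ~> Saturday
-- 16. mathcell.over(-23/2) ~> -33184/23
-- 17. mathcell.prime(-41/2) ~> -41/2
-- 18. mathcell.reveal() ~> -41/2

Answer: acc=-33184/23


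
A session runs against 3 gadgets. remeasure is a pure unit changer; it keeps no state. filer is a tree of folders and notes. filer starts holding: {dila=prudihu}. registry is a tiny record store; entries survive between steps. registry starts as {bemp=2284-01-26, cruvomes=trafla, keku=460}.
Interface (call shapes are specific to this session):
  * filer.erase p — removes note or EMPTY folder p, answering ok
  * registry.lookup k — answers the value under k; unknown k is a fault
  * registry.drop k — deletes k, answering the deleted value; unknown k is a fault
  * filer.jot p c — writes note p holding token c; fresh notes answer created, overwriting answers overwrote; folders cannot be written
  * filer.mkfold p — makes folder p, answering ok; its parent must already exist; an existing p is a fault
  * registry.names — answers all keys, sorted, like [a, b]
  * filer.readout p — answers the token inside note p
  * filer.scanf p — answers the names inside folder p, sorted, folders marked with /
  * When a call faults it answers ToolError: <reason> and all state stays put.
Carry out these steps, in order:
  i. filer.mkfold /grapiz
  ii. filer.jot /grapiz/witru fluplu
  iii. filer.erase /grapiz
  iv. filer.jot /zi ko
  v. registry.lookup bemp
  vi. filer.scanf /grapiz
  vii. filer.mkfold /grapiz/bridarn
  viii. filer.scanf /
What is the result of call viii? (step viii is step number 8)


Answer: [dila, grapiz/, zi]

Derivation:
-- filer.mkfold(p: /grapiz) -> ok
-- filer.jot(p: /grapiz/witru, c: fluplu) -> created
-- filer.erase(p: /grapiz) -> ToolError: not empty
-- filer.jot(p: /zi, c: ko) -> created
-- registry.lookup(k: bemp) -> 2284-01-26
-- filer.scanf(p: /grapiz) -> [witru]
-- filer.mkfold(p: /grapiz/bridarn) -> ok
-- filer.scanf(p: /) -> [dila, grapiz/, zi]


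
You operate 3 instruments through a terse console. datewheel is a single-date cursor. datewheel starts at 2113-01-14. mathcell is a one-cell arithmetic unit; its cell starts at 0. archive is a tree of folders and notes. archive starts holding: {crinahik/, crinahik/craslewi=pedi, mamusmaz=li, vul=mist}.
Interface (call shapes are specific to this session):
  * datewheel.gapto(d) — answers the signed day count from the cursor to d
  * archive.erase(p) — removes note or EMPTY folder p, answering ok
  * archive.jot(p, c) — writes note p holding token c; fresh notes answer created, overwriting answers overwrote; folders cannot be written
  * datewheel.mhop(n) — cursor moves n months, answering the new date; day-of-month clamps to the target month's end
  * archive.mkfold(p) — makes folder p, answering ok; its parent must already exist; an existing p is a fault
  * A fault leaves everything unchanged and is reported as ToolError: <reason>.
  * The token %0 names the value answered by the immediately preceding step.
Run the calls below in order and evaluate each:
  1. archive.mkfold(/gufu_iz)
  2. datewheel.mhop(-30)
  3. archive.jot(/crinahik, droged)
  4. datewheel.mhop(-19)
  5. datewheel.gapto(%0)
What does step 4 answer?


Act: mkfold[p→/gufu_iz]
Obs: ok
Act: mhop[n→-30]
Obs: 2110-07-14
Act: jot[p→/crinahik; c→droged]
Obs: ToolError: is a directory
Act: mhop[n→-19]
Obs: 2108-12-14
Act: gapto[d→%0]
Obs: 0

Answer: 2108-12-14


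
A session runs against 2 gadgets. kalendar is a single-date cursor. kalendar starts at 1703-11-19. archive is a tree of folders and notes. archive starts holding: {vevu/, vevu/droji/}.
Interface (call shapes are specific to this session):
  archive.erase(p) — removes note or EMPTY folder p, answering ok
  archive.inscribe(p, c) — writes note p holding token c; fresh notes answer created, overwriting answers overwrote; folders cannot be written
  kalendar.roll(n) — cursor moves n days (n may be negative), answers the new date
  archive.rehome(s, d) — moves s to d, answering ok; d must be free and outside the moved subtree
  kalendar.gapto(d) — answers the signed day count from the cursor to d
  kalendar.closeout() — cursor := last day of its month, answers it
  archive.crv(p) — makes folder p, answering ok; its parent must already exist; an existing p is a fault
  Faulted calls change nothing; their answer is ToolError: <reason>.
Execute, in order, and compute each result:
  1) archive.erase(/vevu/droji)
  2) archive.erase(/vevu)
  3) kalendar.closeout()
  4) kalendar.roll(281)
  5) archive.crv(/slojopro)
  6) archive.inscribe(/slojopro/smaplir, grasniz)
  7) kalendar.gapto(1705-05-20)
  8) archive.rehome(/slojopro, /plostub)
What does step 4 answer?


Answer: 1704-09-06

Derivation:
;; archive.erase(p→/vevu/droji) -> ok
;; archive.erase(p→/vevu) -> ok
;; kalendar.closeout() -> 1703-11-30
;; kalendar.roll(n→281) -> 1704-09-06
;; archive.crv(p→/slojopro) -> ok
;; archive.inscribe(p→/slojopro/smaplir, c→grasniz) -> created
;; kalendar.gapto(d→1705-05-20) -> 256
;; archive.rehome(s→/slojopro, d→/plostub) -> ok


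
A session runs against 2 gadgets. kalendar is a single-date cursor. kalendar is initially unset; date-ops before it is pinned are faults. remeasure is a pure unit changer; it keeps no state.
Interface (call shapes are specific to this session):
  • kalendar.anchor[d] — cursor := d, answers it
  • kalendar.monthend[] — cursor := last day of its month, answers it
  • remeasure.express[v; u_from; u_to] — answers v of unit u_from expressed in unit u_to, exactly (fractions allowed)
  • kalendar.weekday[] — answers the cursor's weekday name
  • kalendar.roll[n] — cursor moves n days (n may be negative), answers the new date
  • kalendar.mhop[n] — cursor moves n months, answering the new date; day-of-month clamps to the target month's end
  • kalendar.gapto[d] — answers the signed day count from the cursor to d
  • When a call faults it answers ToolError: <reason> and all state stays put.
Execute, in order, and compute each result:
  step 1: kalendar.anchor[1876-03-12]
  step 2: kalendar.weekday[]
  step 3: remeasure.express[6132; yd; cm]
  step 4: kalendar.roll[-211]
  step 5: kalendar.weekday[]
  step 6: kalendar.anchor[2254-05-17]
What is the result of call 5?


Using anchor with d='1876-03-12', and see 1876-03-12.
I invoke weekday, and observe Sunday.
I invoke express with v='6132', u_from='yd', u_to='cm', and get 14017752/25.
Now I run roll with n='-211', and get 1875-08-14.
Using weekday(), and see Saturday.
I use anchor with d='2254-05-17', yielding 2254-05-17.

Answer: Saturday


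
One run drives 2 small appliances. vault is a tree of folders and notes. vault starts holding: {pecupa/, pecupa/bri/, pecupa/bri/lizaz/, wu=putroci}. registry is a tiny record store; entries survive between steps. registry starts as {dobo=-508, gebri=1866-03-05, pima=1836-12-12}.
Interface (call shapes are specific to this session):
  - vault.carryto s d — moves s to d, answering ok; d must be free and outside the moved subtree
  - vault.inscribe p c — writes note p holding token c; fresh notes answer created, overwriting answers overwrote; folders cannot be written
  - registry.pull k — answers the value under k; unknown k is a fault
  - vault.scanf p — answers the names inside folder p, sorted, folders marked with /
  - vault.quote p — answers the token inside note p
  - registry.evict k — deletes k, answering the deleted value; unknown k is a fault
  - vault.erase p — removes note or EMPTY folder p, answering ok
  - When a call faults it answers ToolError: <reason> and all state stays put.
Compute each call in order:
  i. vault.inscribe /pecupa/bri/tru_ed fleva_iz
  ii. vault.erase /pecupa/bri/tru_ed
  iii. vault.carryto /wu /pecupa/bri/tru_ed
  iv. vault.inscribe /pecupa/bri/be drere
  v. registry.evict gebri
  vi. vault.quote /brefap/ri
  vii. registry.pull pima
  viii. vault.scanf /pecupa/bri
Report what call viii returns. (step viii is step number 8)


→ vault.inscribe(p: /pecupa/bri/tru_ed, c: fleva_iz)
← created
→ vault.erase(p: /pecupa/bri/tru_ed)
← ok
→ vault.carryto(s: /wu, d: /pecupa/bri/tru_ed)
← ok
→ vault.inscribe(p: /pecupa/bri/be, c: drere)
← created
→ registry.evict(k: gebri)
← 1866-03-05
→ vault.quote(p: /brefap/ri)
← ToolError: not found
→ registry.pull(k: pima)
← 1836-12-12
→ vault.scanf(p: /pecupa/bri)
← [be, lizaz/, tru_ed]

Answer: [be, lizaz/, tru_ed]


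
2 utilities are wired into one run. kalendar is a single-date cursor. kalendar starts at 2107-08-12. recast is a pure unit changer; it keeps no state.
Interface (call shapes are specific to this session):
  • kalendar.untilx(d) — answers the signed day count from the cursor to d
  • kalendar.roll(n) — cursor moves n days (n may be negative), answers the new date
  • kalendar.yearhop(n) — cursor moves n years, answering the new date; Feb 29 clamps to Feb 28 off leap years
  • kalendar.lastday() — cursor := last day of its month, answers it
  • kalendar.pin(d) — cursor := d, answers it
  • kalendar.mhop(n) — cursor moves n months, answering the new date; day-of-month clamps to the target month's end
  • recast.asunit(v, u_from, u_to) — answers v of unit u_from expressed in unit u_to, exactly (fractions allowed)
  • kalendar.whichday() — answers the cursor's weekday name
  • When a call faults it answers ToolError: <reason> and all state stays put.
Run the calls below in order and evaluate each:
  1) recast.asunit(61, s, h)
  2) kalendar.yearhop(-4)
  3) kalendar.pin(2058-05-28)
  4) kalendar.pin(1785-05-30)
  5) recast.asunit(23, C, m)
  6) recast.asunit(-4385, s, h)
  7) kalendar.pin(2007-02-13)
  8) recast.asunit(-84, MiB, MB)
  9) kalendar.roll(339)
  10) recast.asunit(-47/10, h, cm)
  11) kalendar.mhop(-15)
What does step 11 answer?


==> recast.asunit(61, s, h)
<== 61/3600
==> kalendar.yearhop(-4)
<== 2103-08-12
==> kalendar.pin(2058-05-28)
<== 2058-05-28
==> kalendar.pin(1785-05-30)
<== 1785-05-30
==> recast.asunit(23, C, m)
<== ToolError: incompatible units
==> recast.asunit(-4385, s, h)
<== -877/720
==> kalendar.pin(2007-02-13)
<== 2007-02-13
==> recast.asunit(-84, MiB, MB)
<== -1376256/15625
==> kalendar.roll(339)
<== 2008-01-18
==> recast.asunit(-47/10, h, cm)
<== ToolError: incompatible units
==> kalendar.mhop(-15)
<== 2006-10-18

Answer: 2006-10-18


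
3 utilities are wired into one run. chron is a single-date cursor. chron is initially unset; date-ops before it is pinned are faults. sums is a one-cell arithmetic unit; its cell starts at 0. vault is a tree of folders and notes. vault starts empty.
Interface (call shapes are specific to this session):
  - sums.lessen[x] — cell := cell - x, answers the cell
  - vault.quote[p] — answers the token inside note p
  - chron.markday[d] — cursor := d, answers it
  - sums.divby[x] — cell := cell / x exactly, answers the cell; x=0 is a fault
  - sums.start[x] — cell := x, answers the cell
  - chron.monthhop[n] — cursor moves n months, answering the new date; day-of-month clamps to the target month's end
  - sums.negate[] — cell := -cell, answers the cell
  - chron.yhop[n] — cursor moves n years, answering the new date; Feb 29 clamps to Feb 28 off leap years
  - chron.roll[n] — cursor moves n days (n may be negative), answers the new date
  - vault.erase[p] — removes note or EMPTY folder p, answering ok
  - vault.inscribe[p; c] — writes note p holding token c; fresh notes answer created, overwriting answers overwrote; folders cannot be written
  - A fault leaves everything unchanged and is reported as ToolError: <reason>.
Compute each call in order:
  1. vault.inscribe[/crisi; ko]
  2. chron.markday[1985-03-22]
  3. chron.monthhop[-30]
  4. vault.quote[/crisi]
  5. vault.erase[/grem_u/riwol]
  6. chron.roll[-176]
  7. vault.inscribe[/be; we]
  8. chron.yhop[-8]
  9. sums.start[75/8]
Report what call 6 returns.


Answer: 1982-03-30

Derivation:
;; 1. inscribe(p→/crisi, c→ko) => created
;; 2. markday(d→1985-03-22) => 1985-03-22
;; 3. monthhop(n→-30) => 1982-09-22
;; 4. quote(p→/crisi) => ko
;; 5. erase(p→/grem_u/riwol) => ToolError: not found
;; 6. roll(n→-176) => 1982-03-30
;; 7. inscribe(p→/be, c→we) => created
;; 8. yhop(n→-8) => 1974-03-30
;; 9. start(x→75/8) => 75/8


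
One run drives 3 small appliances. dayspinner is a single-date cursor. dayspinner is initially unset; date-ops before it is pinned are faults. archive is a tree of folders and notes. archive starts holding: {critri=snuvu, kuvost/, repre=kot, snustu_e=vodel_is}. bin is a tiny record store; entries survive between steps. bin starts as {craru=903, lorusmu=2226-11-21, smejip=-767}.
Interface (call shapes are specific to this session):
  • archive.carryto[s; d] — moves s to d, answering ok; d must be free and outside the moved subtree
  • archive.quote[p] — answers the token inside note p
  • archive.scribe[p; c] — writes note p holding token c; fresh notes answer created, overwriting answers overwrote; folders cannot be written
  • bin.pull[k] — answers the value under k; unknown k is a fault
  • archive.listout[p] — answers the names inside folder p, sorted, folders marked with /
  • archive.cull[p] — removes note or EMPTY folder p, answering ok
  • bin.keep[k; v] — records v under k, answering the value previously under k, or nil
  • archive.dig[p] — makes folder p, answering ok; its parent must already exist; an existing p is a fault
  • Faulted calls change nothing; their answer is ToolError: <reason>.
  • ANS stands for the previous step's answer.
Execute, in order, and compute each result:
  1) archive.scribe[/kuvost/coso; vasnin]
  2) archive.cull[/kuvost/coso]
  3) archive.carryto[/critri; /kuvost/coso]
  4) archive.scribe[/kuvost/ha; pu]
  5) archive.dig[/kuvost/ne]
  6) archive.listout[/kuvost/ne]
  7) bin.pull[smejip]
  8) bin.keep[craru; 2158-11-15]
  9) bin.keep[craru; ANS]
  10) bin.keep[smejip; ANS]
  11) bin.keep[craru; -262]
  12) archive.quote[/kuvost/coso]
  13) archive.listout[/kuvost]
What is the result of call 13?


Answer: [coso, ha, ne/]

Derivation:
·→ archive.scribe(p='/kuvost/coso', c='vasnin')
·← created
·→ archive.cull(p='/kuvost/coso')
·← ok
·→ archive.carryto(s='/critri', d='/kuvost/coso')
·← ok
·→ archive.scribe(p='/kuvost/ha', c='pu')
·← created
·→ archive.dig(p='/kuvost/ne')
·← ok
·→ archive.listout(p='/kuvost/ne')
·← []
·→ bin.pull(k='smejip')
·← -767
·→ bin.keep(k='craru', v='2158-11-15')
·← 903
·→ bin.keep(k='craru', v='ANS')
·← 2158-11-15
·→ bin.keep(k='smejip', v='ANS')
·← -767
·→ bin.keep(k='craru', v='-262')
·← 903
·→ archive.quote(p='/kuvost/coso')
·← snuvu
·→ archive.listout(p='/kuvost')
·← [coso, ha, ne/]


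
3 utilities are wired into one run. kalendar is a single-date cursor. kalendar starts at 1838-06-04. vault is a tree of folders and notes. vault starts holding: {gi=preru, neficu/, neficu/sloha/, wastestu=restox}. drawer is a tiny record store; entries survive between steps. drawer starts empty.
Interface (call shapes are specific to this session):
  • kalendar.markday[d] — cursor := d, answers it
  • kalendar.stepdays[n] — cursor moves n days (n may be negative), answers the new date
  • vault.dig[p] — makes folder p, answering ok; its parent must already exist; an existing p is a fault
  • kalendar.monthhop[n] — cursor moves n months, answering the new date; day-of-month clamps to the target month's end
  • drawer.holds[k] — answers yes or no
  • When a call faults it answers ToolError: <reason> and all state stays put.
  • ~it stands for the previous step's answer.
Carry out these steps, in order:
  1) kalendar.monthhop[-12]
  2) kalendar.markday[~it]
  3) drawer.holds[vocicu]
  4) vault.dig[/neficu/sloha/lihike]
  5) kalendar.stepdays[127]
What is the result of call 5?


Answer: 1837-10-09

Derivation:
Step: kalendar.monthhop[n→-12]
Result: 1837-06-04
Step: kalendar.markday[d→~it]
Result: 1837-06-04
Step: drawer.holds[k→vocicu]
Result: no
Step: vault.dig[p→/neficu/sloha/lihike]
Result: ok
Step: kalendar.stepdays[n→127]
Result: 1837-10-09


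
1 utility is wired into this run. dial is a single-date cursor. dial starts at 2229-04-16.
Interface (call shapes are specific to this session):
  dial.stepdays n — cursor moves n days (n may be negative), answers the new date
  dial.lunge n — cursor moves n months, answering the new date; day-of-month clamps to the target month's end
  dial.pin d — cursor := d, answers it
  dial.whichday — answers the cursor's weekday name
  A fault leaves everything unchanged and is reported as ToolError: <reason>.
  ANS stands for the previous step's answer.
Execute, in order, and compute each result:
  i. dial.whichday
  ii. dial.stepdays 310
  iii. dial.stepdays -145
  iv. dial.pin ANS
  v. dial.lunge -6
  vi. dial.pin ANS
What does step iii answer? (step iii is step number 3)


Then dial.whichday, and see Thursday.
I invoke dial.stepdays with n: 310, yielding 2230-02-20.
Invoking dial.stepdays with n: -145, giving 2229-09-28.
I invoke dial.pin with d: ANS, — result: 2229-09-28.
Then dial.lunge with n: -6, → 2229-03-28.
I try dial.pin with d: ANS, which returns 2229-03-28.

Answer: 2229-09-28


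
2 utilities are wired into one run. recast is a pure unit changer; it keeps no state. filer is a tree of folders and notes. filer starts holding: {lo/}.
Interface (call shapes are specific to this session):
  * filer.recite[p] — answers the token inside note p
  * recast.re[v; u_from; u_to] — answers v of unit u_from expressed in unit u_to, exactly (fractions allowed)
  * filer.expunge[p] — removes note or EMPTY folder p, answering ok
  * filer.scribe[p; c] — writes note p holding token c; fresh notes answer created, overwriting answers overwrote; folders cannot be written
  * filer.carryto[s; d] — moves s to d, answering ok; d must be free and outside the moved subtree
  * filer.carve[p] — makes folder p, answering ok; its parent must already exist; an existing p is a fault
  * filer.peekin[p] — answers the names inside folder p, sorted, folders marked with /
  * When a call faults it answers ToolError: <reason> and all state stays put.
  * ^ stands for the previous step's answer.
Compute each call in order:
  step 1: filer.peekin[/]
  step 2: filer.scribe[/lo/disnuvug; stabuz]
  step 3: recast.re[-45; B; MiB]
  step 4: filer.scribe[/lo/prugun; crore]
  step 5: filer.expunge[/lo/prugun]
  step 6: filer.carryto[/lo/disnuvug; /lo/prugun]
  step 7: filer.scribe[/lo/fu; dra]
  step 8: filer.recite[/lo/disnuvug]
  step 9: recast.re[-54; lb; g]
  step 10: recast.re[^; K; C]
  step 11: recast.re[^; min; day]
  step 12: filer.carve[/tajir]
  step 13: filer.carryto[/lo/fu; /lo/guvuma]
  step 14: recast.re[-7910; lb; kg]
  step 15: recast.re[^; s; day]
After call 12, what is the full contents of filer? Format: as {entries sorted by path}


CALL filer.peekin[p→/]
RET  [lo/]
CALL filer.scribe[p→/lo/disnuvug; c→stabuz]
RET  created
CALL recast.re[v→-45; u_from→B; u_to→MiB]
RET  -45/1048576
CALL filer.scribe[p→/lo/prugun; c→crore]
RET  created
CALL filer.expunge[p→/lo/prugun]
RET  ok
CALL filer.carryto[s→/lo/disnuvug; d→/lo/prugun]
RET  ok
CALL filer.scribe[p→/lo/fu; c→dra]
RET  created
CALL filer.recite[p→/lo/disnuvug]
RET  ToolError: not found
CALL recast.re[v→-54; u_from→lb; u_to→g]
RET  -1224699399/50000
CALL recast.re[v→^; u_from→K; u_to→C]
RET  -1238356899/50000
CALL recast.re[v→^; u_from→min; u_to→day]
RET  -137595211/8000000
CALL filer.carve[p→/tajir]
RET  ok
CALL filer.carryto[s→/lo/fu; d→/lo/guvuma]
RET  ok
CALL recast.re[v→-7910; u_from→lb; u_to→kg]
RET  -35879156467/10000000
CALL recast.re[v→^; u_from→s; u_to→day]
RET  -35879156467/864000000000

Answer: {lo/, lo/fu=dra, lo/prugun=stabuz, tajir/}


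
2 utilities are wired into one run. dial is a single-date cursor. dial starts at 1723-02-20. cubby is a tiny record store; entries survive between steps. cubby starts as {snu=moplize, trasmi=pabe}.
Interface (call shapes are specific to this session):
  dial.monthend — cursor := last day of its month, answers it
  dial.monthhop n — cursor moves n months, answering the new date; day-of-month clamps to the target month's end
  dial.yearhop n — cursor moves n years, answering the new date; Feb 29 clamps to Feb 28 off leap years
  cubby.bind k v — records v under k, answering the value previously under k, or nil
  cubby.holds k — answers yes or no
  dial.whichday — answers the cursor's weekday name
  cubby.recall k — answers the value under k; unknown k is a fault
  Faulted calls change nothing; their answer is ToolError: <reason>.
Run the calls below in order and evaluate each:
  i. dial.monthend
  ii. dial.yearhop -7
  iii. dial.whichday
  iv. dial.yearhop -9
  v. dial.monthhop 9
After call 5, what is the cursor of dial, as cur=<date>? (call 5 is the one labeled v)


[in] dial.monthend
[out] 1723-02-28
[in] dial.yearhop n→-7
[out] 1716-02-28
[in] dial.whichday
[out] Friday
[in] dial.yearhop n→-9
[out] 1707-02-28
[in] dial.monthhop n→9
[out] 1707-11-28

Answer: cur=1707-11-28


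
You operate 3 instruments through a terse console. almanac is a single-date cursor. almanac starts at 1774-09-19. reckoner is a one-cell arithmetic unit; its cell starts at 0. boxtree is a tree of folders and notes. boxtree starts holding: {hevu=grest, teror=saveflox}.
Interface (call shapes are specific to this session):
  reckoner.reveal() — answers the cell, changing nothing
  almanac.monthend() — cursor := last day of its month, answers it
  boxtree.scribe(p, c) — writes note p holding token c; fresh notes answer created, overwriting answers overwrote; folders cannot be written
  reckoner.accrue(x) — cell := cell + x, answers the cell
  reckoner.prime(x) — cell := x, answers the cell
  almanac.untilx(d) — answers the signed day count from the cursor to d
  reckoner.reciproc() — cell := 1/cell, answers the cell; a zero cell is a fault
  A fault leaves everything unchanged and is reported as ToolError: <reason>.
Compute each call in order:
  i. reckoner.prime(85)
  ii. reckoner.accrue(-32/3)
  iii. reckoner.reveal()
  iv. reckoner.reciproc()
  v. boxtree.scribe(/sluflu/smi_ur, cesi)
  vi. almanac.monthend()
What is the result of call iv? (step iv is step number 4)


Answer: 3/223

Derivation:
~$ reckoner.prime 85
:: 85
~$ reckoner.accrue -32/3
:: 223/3
~$ reckoner.reveal
:: 223/3
~$ reckoner.reciproc
:: 3/223
~$ boxtree.scribe /sluflu/smi_ur cesi
:: ToolError: no parent
~$ almanac.monthend
:: 1774-09-30


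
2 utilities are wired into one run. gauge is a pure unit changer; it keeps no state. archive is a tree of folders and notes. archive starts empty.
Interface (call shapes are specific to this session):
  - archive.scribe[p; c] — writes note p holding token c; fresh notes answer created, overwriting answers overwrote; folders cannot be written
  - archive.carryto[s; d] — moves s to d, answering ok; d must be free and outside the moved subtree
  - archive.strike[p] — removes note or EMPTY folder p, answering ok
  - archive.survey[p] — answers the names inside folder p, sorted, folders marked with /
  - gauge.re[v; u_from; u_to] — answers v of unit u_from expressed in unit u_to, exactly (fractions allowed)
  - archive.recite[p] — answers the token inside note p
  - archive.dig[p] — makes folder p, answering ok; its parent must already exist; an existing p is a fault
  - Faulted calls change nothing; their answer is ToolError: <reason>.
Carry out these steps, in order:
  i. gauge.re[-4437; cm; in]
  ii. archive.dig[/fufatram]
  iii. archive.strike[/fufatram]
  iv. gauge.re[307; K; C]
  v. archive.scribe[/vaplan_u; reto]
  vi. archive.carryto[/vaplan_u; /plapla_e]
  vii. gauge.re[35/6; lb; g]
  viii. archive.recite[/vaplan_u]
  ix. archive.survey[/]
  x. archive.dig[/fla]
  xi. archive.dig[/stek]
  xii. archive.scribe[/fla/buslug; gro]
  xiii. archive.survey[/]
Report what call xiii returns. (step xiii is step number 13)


Answer: [fla/, plapla_e, stek/]

Derivation:
! 1. re(v='-4437', u_from='cm', u_to='in') => -221850/127
! 2. dig(p='/fufatram') => ok
! 3. strike(p='/fufatram') => ok
! 4. re(v='307', u_from='K', u_to='C') => 677/20
! 5. scribe(p='/vaplan_u', c='reto') => created
! 6. carryto(s='/vaplan_u', d='/plapla_e') => ok
! 7. re(v='35/6', u_from='lb', u_to='g') => 317514659/120000
! 8. recite(p='/vaplan_u') => ToolError: not found
! 9. survey(p='/') => [plapla_e]
! 10. dig(p='/fla') => ok
! 11. dig(p='/stek') => ok
! 12. scribe(p='/fla/buslug', c='gro') => created
! 13. survey(p='/') => [fla/, plapla_e, stek/]


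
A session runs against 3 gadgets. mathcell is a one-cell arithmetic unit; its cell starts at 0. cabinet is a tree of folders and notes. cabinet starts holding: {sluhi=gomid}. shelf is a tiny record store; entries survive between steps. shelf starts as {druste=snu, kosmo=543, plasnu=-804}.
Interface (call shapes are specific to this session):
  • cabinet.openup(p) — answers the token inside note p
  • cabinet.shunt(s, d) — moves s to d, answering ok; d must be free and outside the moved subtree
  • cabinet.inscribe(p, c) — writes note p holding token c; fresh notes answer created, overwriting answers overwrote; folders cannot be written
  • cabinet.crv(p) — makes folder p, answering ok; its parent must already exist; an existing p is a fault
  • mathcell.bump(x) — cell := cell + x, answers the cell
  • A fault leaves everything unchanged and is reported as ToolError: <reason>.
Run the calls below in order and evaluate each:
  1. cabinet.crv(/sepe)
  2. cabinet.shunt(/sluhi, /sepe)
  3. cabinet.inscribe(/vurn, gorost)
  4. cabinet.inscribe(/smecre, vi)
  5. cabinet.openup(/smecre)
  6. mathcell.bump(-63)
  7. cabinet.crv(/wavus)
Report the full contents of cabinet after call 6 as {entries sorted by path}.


Now I run crv(/sepe), which returns ok.
Invoking shunt(/sluhi, /sepe), yielding ToolError: exists.
I call inscribe(/vurn, gorost), giving created.
I run inscribe(/smecre, vi), — result: created.
I use openup(/smecre), and see vi.
Now I run bump(-63), yielding -63.
Using crv(/wavus): ok.

Answer: {sepe/, sluhi=gomid, smecre=vi, vurn=gorost}
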